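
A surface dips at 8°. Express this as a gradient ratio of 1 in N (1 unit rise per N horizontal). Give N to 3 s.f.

1 in 7.12

1 : N means tan θ = 1/N, so N = 1/tan 8° = 1/0.1405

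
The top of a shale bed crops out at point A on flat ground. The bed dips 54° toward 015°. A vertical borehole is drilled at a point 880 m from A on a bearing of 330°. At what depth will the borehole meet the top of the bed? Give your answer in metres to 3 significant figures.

856 m

The hole lies 45° from the dip direction, so the down-dip offset is 880 × cos 45° = 622.25 m.
Depth = down-dip offset × tan(dip) = 622.25 × tan 54° = 622.25 × 1.3764
Depth = 856.46 m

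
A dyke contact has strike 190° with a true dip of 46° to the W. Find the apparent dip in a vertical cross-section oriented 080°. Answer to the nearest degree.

44°

Angle between strike (190°) and section (080°): β = 70°.
tan(apparent dip) = tan 46° · sin 70° = 0.9731
α = arctan(0.9731) = 44.22°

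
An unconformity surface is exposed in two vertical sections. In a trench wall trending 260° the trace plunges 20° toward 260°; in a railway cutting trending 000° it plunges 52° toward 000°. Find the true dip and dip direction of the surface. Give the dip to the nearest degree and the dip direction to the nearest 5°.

true dip 55°, dip direction 335°

Each apparent-dip line lies in the plane. As unit vectors (x east, y north, z up), v₁ plunges 20°→260° and v₂ plunges 52°→000°.
Cross product v₁ × v₂ gives the pole to the plane: n ∝ (-0.339, 0.729, 0.570).
Dip δ = arctan(|n_h|/n_z) = arctan(0.804/0.570) = 54.7°.
The horizontal component of n points toward azimuth atan2(n_x, n_y) = 335°, the dip direction.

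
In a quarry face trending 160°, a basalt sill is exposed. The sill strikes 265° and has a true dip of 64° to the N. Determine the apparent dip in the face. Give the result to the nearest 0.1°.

63.2°

Angle between strike (265°) and section (160°): β = 75°.
tan(apparent dip) = tan 64° · sin 75° = 1.9804
α = arctan(1.9804) = 63.21°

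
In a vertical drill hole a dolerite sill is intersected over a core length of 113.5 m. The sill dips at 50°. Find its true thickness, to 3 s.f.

True thickness t = h · cos(dip) = 113.5 × cos 50°
t = 113.5 × 0.6428 = 72.956 m

73.0 m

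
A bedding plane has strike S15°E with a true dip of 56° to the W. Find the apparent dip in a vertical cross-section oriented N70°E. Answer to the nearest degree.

Angle between strike (S15°E) and section (N70°E): β = 85°.
tan(apparent dip) = tan 56° · sin 85° = 1.4769
α = arctan(1.4769) = 55.90°

56°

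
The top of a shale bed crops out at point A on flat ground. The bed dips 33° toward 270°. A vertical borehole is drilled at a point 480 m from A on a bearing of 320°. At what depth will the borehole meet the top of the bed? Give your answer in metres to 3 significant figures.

The hole lies 50° from the dip direction, so the down-dip offset is 480 × cos 50° = 308.54 m.
Depth = down-dip offset × tan(dip) = 308.54 × tan 33° = 308.54 × 0.6494
Depth = 200.37 m

200 m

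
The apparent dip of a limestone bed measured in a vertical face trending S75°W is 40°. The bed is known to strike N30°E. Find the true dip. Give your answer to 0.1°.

The section is 45° from the strike.
tan(true dip) = tan 40° / sin 45° = 1.1867
true dip = arctan 1.1867 = 49.88°

49.9°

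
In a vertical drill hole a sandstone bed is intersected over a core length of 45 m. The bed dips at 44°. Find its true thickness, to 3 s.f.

True thickness t = h · cos(dip) = 45 × cos 44°
t = 45 × 0.7193 = 32.370 m

32.4 m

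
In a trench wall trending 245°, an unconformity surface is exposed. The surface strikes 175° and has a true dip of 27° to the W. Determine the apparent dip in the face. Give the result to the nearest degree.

The strike is 175° and the section trends 245°; the acute angle between them is β = 70°.
tan(apparent dip) = tan 27° · sin 70° = 0.4788
α = arctan(0.4788) = 25.58°

26°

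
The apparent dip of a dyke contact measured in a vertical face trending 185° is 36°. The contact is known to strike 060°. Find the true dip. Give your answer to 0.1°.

The section is 55° from the strike.
tan(true dip) = tan 36° / sin 55° = 0.8869
δ = arctan(0.8869) = 41.57°

41.6°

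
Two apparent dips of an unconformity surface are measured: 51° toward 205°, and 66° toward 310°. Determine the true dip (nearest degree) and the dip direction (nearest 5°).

Each apparent-dip line lies in the plane. As unit vectors (x east, y north, z up), v₁ plunges 51°→205° and v₂ plunges 66°→310°.
Cross product v₁ × v₂ gives the pole to the plane: n ∝ (-0.724, 0.001, 0.247).
tan δ = √(n_x²+n_y²)/n_z = 0.724/0.247, so δ = 71.2°.
The horizontal component of n points toward azimuth atan2(n_x, n_y) = 270°, the dip direction.

true dip 71°, dip direction 270°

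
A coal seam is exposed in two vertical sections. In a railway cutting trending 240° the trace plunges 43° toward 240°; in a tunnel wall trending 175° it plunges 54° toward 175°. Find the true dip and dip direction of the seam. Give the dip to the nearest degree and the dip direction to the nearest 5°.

true dip 55°, dip direction 190°

The two traces are lines in the plane: v₁ = (sin 240°·cos 43°, cos 240°·cos 43°, −sin 43°), v₂ = (sin 175°·cos 54°, cos 175°·cos 54°, −sin 54°).
n = v₁ × v₂ = (-0.104, -0.547, 0.390) (taken with n_z > 0).
Dip δ = arctan(|n_h|/n_z) = arctan(0.557/0.390) = 55.0°.
The horizontal component of n points toward azimuth atan2(n_x, n_y) = 191°, the dip direction.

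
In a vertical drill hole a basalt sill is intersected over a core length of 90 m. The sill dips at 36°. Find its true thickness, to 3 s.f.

72.8 m

True thickness t = h · cos(dip) = 90 × cos 36°
t = 90 × 0.8090 = 72.812 m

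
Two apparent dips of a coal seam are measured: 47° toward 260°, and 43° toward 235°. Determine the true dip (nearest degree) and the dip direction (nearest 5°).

true dip 47°, dip direction 265°

Each apparent-dip line lies in the plane. As unit vectors (x east, y north, z up), v₁ plunges 47°→260° and v₂ plunges 43°→235°.
Cross product v₁ × v₂ gives the pole to the plane: n ∝ (-0.226, -0.020, 0.211).
True dip = arccos(n_z / |n|) = arccos(0.6806) = 47.1°.
Dip direction = azimuth of (n_x, n_y) = atan2(-0.226, -0.020) = 265°.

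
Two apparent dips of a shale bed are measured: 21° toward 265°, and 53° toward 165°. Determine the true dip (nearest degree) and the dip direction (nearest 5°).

The two traces are lines in the plane: v₁ = (sin 265°·cos 21°, cos 265°·cos 21°, −sin 21°), v₂ = (sin 165°·cos 53°, cos 165°·cos 53°, −sin 53°).
The plane normal is n = v₁ × v₂ ∝ (-0.143, -0.799, 0.553).
tan δ = √(n_x²+n_y²)/n_z = 0.811/0.553, so δ = 55.7°.
The horizontal component of n points toward azimuth atan2(n_x, n_y) = 190°, the dip direction.

true dip 56°, dip direction 190°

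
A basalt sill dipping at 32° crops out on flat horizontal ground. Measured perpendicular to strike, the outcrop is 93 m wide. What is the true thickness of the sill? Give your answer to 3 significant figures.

True thickness t = w · sin(dip) = 93 × sin 32°
t = 93 × 0.5299 = 49.282 m

49.3 m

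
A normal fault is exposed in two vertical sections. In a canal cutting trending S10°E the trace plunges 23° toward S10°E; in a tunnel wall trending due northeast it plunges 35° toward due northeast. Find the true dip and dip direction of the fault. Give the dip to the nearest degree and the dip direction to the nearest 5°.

Each apparent-dip line lies in the plane. As unit vectors (x east, y north, z up), v₁ plunges 23°→S10°E and v₂ plunges 35°→due northeast.
n = v₁ × v₂ = (0.746, -0.135, 0.618) (taken with n_z > 0).
tan δ = √(n_x²+n_y²)/n_z = 0.758/0.618, so δ = 50.8°.
Dip direction = atan2(0.746, -0.135) = 100° (azimuth of n's horizontal projection).

true dip 51°, dip direction 100°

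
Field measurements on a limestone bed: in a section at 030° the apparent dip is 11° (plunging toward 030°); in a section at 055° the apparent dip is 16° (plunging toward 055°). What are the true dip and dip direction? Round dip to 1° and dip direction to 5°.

Each apparent-dip line lies in the plane. As unit vectors (x east, y north, z up), v₁ plunges 11°→030° and v₂ plunges 16°→055°.
n = v₁ × v₂ = (0.129, 0.015, 0.399) (taken with n_z > 0).
tan δ = √(n_x²+n_y²)/n_z = 0.130/0.399, so δ = 18.1°.
The horizontal component of n points toward azimuth atan2(n_x, n_y) = 83°, the dip direction.

true dip 18°, dip direction 085°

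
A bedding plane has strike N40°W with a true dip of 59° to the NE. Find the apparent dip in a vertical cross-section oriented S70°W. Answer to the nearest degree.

57°

The strike is N40°W and the section trends S70°W; the acute angle between them is β = 70°.
tan(apparent dip) = tan 59° · sin 70° = 1.5639
apparent dip = arctan 1.5639 = 57.40°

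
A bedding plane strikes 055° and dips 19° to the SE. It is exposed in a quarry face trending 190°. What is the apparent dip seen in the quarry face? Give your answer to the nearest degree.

14°

The strike is 055° and the section trends 190°; the acute angle between them is β = 45°.
tan(apparent dip) = tan 19° · sin 45° = 0.2435
α = arctan(0.2435) = 13.68°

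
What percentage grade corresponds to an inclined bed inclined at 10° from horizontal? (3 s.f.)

grade % = 100 × tan 10° = 100 × 0.1763

17.6%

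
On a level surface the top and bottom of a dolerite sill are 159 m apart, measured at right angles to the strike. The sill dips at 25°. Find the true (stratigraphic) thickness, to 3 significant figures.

67.2 m

True thickness t = w · sin(dip) = 159 × sin 25°
t = 159 × 0.4226 = 67.196 m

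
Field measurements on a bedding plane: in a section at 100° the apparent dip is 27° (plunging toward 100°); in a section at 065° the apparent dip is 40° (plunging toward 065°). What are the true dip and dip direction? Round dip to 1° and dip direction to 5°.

The two traces are lines in the plane: v₁ = (sin 100°·cos 27°, cos 100°·cos 27°, −sin 27°), v₂ = (sin 65°·cos 40°, cos 65°·cos 40°, −sin 40°).
n = v₁ × v₂ = (0.246, 0.249, 0.391) (taken with n_z > 0).
True dip = arccos(n_z / |n|) = arccos(0.7453) = 41.8°.
Dip direction = atan2(0.246, 0.249) = 45° (azimuth of n's horizontal projection).

true dip 42°, dip direction 045°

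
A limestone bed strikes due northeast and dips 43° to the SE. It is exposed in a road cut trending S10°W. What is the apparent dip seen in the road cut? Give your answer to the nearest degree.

Angle between strike (due northeast) and section (S10°W): β = 35°.
tan(apparent dip) = tan 43° · sin 35° = 0.5349
apparent dip = arctan 0.5349 = 28.14°

28°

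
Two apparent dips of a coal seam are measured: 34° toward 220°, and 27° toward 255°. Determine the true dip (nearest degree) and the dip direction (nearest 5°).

true dip 34°, dip direction 215°

Represent each trace as a vector plunging at its apparent dip toward its trend (east-north-up frame): v₁ = (-0.533, -0.635, -0.559), v₂ = (-0.861, -0.231, -0.454).
The plane normal is n = v₁ × v₂ ∝ (-0.159, -0.239, 0.424).
True dip = arccos(n_z / |n|) = arccos(0.8274) = 34.2°.
The horizontal component of n points toward azimuth atan2(n_x, n_y) = 214°, the dip direction.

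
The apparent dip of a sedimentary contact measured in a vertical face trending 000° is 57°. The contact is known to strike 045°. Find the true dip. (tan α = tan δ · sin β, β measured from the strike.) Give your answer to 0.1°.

β = acute angle between strike 045° and section 000° = 45°.
tan δ = tan α / sin β = tan 57° / sin 45° = 1.5399 / 0.7071 = 2.1777
true dip = arctan 2.1777 = 65.34°

65.3°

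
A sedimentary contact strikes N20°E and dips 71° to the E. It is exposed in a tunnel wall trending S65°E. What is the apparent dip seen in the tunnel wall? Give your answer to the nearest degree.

The strike is N20°E and the section trends S65°E; the acute angle between them is β = 85°.
tan α = tan 71° × sin 85° = 2.9042 × 0.9962 = 2.8932
α = arctan(2.8932) = 70.93°

71°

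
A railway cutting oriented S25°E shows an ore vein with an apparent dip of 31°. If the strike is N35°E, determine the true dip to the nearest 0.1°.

34.8°

β = acute angle between strike N35°E and section S25°E = 60°.
tan(true dip) = tan 31° / sin 60° = 0.6938
δ = arctan(0.6938) = 34.75°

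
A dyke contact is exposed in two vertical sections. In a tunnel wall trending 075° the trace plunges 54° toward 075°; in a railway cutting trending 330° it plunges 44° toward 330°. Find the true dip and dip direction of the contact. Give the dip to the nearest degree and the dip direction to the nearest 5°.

Each apparent-dip line lies in the plane. As unit vectors (x east, y north, z up), v₁ plunges 54°→075° and v₂ plunges 44°→330°.
n = v₁ × v₂ = (0.398, 0.685, 0.408) (taken with n_z > 0).
True dip = arccos(n_z / |n|) = arccos(0.4580) = 62.7°.
Dip direction = azimuth of (n_x, n_y) = atan2(0.398, 0.685) = 30°.

true dip 63°, dip direction 030°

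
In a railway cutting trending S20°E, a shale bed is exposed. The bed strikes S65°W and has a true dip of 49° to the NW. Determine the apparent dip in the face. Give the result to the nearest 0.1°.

48.9°

The strike is S65°W and the section trends S20°E; the acute angle between them is β = 85°.
tan(apparent dip) = tan 49° · sin 85° = 1.1460
apparent dip = arctan 1.1460 = 48.89°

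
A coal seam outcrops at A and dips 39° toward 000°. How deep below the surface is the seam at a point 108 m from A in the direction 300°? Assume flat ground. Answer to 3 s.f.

The hole lies 60° from the dip direction, so the down-dip offset is 108 × cos 60° = 54.00 m.
Depth = down-dip offset × tan(dip) = 54.00 × tan 39° = 54.00 × 0.8098
Depth = 43.73 m

43.7 m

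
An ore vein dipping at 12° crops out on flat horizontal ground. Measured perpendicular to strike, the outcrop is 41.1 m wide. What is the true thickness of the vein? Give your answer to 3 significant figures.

8.55 m

True thickness t = w · sin(dip) = 41.1 × sin 12°
t = 41.1 × 0.2079 = 8.545 m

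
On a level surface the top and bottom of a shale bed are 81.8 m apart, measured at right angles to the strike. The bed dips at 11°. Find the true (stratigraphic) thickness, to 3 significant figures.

15.6 m

True thickness t = w · sin(dip) = 81.8 × sin 11°
t = 81.8 × 0.1908 = 15.608 m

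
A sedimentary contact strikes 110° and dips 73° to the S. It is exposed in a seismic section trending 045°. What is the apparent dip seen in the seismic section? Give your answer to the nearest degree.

The section lies 65° from the strike.
tan(apparent dip) = tan 73° · sin 65° = 2.9644
apparent dip = arctan 2.9644 = 71.36°

71°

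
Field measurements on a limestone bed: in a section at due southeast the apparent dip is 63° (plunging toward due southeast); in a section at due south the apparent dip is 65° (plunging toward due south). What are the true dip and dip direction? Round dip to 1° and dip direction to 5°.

Each apparent-dip line lies in the plane. As unit vectors (x east, y north, z up), v₁ plunges 63°→due southeast and v₂ plunges 65°→due south.
Cross product v₁ × v₂ gives the pole to the plane: n ∝ (0.086, -0.291, 0.136).
tan δ = √(n_x²+n_y²)/n_z = 0.303/0.136, so δ = 65.9°.
Dip direction = atan2(0.086, -0.291) = 164° (azimuth of n's horizontal projection).

true dip 66°, dip direction 165°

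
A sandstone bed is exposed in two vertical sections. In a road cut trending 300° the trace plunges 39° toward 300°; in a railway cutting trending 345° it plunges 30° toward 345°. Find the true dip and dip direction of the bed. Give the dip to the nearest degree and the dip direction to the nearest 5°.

true dip 39°, dip direction 300°

Each apparent-dip line lies in the plane. As unit vectors (x east, y north, z up), v₁ plunges 39°→300° and v₂ plunges 30°→345°.
Cross product v₁ × v₂ gives the pole to the plane: n ∝ (-0.332, 0.195, 0.476).
tan δ = √(n_x²+n_y²)/n_z = 0.385/0.476, so δ = 39.0°.
Dip direction = atan2(-0.332, 0.195) = 300° (azimuth of n's horizontal projection).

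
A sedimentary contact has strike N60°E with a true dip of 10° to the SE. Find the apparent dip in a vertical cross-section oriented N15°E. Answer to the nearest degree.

7°

The section lies 45° from the strike.
tan α = tan 10° × sin 45° = 0.1763 × 0.7071 = 0.1247
apparent dip = arctan 0.1247 = 7.11°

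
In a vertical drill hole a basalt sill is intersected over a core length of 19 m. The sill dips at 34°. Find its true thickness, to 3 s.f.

15.8 m

True thickness t = h · cos(dip) = 19 × cos 34°
t = 19 × 0.8290 = 15.752 m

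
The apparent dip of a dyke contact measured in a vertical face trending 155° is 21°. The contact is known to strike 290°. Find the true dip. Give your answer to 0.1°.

β = acute angle between strike 290° and section 155° = 45°.
tan(true dip) = tan 21° / sin 45° = 0.5429
true dip = arctan 0.5429 = 28.50°

28.5°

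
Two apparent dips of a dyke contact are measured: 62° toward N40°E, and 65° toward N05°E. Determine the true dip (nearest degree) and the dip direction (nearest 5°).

Represent each trace as a vector plunging at its apparent dip toward its trend (east-north-up frame): v₁ = (0.302, 0.360, -0.883), v₂ = (0.037, 0.421, -0.906).
Cross product v₁ × v₂ gives the pole to the plane: n ∝ (0.046, 0.241, 0.114).
tan δ = √(n_x²+n_y²)/n_z = 0.245/0.114, so δ = 65.1°.
Dip direction = atan2(0.046, 0.241) = 11° (azimuth of n's horizontal projection).

true dip 65°, dip direction 010°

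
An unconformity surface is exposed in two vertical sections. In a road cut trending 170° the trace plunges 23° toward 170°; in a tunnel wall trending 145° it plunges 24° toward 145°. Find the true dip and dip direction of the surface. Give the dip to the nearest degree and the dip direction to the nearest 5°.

The two traces are lines in the plane: v₁ = (sin 170°·cos 23°, cos 170°·cos 23°, −sin 23°), v₂ = (sin 145°·cos 24°, cos 145°·cos 24°, −sin 24°).
n = v₁ × v₂ = (0.076, -0.140, 0.355) (taken with n_z > 0).
True dip = arccos(n_z / |n|) = arccos(0.9126) = 24.1°.
Dip direction = atan2(0.076, -0.140) = 151° (azimuth of n's horizontal projection).

true dip 24°, dip direction 150°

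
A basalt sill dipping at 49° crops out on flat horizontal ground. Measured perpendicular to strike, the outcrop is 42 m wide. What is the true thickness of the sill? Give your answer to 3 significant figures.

True thickness t = w · sin(dip) = 42 × sin 49°
t = 42 × 0.7547 = 31.698 m

31.7 m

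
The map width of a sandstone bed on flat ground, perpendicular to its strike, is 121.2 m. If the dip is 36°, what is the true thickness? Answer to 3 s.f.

True thickness t = w · sin(dip) = 121.2 × sin 36°
t = 121.2 × 0.5878 = 71.240 m

71.2 m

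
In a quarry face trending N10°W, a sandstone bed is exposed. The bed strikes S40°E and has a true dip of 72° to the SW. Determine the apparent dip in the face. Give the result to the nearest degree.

57°

The strike is S40°E and the section trends N10°W; the acute angle between them is β = 30°.
tan α = tan 72° × sin 30° = 3.0777 × 0.5000 = 1.5388
α = arctan(1.5388) = 56.98°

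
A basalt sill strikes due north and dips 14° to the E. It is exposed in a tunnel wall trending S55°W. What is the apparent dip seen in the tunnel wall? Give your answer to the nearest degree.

Angle between strike (due north) and section (S55°W): β = 55°.
tan(apparent dip) = tan 14° · sin 55° = 0.2042
α = arctan(0.2042) = 11.54°

12°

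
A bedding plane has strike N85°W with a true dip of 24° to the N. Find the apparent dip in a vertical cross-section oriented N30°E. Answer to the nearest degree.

The section lies 65° from the strike.
tan α = tan 24° × sin 65° = 0.4452 × 0.9063 = 0.4035
apparent dip = arctan 0.4035 = 21.97°

22°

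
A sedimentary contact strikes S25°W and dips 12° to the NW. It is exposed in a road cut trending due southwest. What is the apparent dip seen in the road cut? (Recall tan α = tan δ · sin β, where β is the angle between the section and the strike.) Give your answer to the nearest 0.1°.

The strike is S25°W and the section trends due southwest; the acute angle between them is β = 20°.
tan α = tan 12° × sin 20° = 0.2126 × 0.3420 = 0.0727
α = arctan(0.0727) = 4.16°

4.2°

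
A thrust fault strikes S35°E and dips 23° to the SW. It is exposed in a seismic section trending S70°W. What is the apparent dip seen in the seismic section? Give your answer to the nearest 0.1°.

22.3°

The strike is S35°E and the section trends S70°W; the acute angle between them is β = 75°.
tan(apparent dip) = tan 23° · sin 75° = 0.4100
α = arctan(0.4100) = 22.29°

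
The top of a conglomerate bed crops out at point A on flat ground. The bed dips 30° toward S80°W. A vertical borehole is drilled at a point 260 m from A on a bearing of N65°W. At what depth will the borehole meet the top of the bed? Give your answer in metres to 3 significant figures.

123 m

The hole lies 35° from the dip direction, so the down-dip offset is 260 × cos 35° = 212.98 m.
Depth = down-dip offset × tan(dip) = 212.98 × tan 30° = 212.98 × 0.5774
Depth = 122.96 m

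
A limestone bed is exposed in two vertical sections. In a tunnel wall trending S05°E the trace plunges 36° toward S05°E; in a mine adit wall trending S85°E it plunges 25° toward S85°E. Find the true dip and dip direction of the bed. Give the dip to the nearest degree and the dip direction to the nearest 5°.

true dip 39°, dip direction 150°

Each apparent-dip line lies in the plane. As unit vectors (x east, y north, z up), v₁ plunges 36°→S05°E and v₂ plunges 25°→S85°E.
The plane normal is n = v₁ × v₂ ∝ (0.294, -0.501, 0.722).
True dip = arccos(n_z / |n|) = arccos(0.7792) = 38.8°.
The horizontal component of n points toward azimuth atan2(n_x, n_y) = 150°, the dip direction.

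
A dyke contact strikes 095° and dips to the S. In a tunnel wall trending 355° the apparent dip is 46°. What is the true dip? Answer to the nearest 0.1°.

46.4°

The section is 80° from the strike.
tan(true dip) = tan 46° / sin 80° = 1.0515
true dip = arctan 1.0515 = 46.44°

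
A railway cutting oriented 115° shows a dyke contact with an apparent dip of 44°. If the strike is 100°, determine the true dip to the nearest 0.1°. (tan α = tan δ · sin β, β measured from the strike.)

75.0°

β = acute angle between strike 100° and section 115° = 15°.
tan δ = tan α / sin β = tan 44° / sin 15° = 0.9657 / 0.2588 = 3.7311
true dip = arctan 3.7311 = 75.00°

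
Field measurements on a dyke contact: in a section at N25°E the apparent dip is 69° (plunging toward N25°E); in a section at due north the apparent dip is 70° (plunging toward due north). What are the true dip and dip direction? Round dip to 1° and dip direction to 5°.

The two traces are lines in the plane: v₁ = (sin 25°·cos 69°, cos 25°·cos 69°, −sin 69°), v₂ = (sin 0°·cos 70°, cos 0°·cos 70°, −sin 70°).
Cross product v₁ × v₂ gives the pole to the plane: n ∝ (0.014, 0.142, 0.052).
True dip = arccos(n_z / |n|) = arccos(0.3405) = 70.1°.
Dip direction = atan2(0.014, 0.142) = 6° (azimuth of n's horizontal projection).

true dip 70°, dip direction 005°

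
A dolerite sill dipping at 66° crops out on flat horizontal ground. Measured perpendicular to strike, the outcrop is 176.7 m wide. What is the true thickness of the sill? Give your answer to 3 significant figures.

161 m

True thickness t = w · sin(dip) = 176.7 × sin 66°
t = 176.7 × 0.9135 = 161.423 m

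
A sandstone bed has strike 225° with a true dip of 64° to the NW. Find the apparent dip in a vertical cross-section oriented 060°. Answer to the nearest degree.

28°

The strike is 225° and the section trends 060°; the acute angle between them is β = 15°.
tan(apparent dip) = tan 64° · sin 15° = 0.5307
α = arctan(0.5307) = 27.95°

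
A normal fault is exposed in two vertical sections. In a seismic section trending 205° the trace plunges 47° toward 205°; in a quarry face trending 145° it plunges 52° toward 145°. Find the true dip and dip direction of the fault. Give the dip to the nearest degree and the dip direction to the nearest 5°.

true dip 54°, dip direction 165°

The two traces are lines in the plane: v₁ = (sin 205°·cos 47°, cos 205°·cos 47°, −sin 47°), v₂ = (sin 145°·cos 52°, cos 145°·cos 52°, −sin 52°).
Cross product v₁ × v₂ gives the pole to the plane: n ∝ (0.118, -0.485, 0.364).
True dip = arccos(n_z / |n|) = arccos(0.5885) = 54.0°.
The horizontal component of n points toward azimuth atan2(n_x, n_y) = 166°, the dip direction.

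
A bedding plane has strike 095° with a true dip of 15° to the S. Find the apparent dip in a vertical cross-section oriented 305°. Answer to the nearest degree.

The strike is 095° and the section trends 305°; the acute angle between them is β = 30°.
tan(apparent dip) = tan 15° · sin 30° = 0.1340
α = arctan(0.1340) = 7.63°

8°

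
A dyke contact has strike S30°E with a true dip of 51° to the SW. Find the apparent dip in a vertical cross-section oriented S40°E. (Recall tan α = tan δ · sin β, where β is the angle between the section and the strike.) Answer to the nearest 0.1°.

The section lies 10° from the strike.
tan α = tan 51° × sin 10° = 1.2349 × 0.1736 = 0.2144
α = arctan(0.2144) = 12.10°

12.1°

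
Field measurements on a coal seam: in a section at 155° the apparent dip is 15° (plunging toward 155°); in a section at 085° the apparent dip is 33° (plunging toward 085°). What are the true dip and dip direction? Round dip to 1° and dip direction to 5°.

true dip 33°, dip direction 090°

Each apparent-dip line lies in the plane. As unit vectors (x east, y north, z up), v₁ plunges 15°→155° and v₂ plunges 33°→085°.
n = v₁ × v₂ = (0.496, 0.006, 0.761) (taken with n_z > 0).
True dip = arccos(n_z / |n|) = arccos(0.8380) = 33.1°.
Dip direction = atan2(0.496, 0.006) = 89° (azimuth of n's horizontal projection).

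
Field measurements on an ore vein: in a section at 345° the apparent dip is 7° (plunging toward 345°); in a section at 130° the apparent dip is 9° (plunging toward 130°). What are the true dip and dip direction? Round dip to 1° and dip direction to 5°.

Represent each trace as a vector plunging at its apparent dip toward its trend (east-north-up frame): v₁ = (-0.257, 0.959, -0.122), v₂ = (0.757, -0.635, -0.156).
Cross product v₁ × v₂ gives the pole to the plane: n ∝ (0.227, 0.132, 0.562).
True dip = arccos(n_z / |n|) = arccos(0.9058) = 25.1°.
Dip direction = atan2(0.227, 0.132) = 60° (azimuth of n's horizontal projection).

true dip 25°, dip direction 060°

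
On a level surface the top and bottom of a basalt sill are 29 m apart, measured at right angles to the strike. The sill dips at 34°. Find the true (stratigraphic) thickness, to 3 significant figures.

16.2 m

True thickness t = w · sin(dip) = 29 × sin 34°
t = 29 × 0.5592 = 16.217 m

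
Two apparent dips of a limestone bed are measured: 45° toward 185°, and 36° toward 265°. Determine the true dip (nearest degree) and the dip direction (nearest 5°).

true dip 49°, dip direction 215°

The two traces are lines in the plane: v₁ = (sin 185°·cos 45°, cos 185°·cos 45°, −sin 45°), v₂ = (sin 265°·cos 36°, cos 265°·cos 36°, −sin 36°).
Cross product v₁ × v₂ gives the pole to the plane: n ∝ (-0.364, -0.534, 0.563).
tan δ = √(n_x²+n_y²)/n_z = 0.646/0.563, so δ = 48.9°.
Dip direction = atan2(-0.364, -0.534) = 214° (azimuth of n's horizontal projection).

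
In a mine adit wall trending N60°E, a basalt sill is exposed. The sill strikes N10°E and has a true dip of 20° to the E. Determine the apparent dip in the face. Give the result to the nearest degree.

The section lies 50° from the strike.
tan(apparent dip) = tan 20° · sin 50° = 0.2788
α = arctan(0.2788) = 15.58°

16°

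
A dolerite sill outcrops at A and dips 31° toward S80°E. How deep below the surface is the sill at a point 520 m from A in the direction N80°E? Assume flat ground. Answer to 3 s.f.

294 m

The hole lies 20° from the dip direction, so the down-dip offset is 520 × cos 20° = 488.64 m.
Depth = down-dip offset × tan(dip) = 488.64 × tan 31° = 488.64 × 0.6009
Depth = 293.60 m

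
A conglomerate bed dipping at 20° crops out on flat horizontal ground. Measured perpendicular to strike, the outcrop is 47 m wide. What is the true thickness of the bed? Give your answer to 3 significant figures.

16.1 m

True thickness t = w · sin(dip) = 47 × sin 20°
t = 47 × 0.3420 = 16.075 m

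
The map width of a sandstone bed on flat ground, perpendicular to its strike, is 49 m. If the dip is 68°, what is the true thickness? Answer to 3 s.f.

45.4 m

True thickness t = w · sin(dip) = 49 × sin 68°
t = 49 × 0.9272 = 45.432 m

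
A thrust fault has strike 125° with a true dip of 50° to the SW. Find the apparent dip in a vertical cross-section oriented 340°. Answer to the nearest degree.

Angle between strike (125°) and section (340°): β = 35°.
tan(apparent dip) = tan 50° · sin 35° = 0.6836
apparent dip = arctan 0.6836 = 34.36°

34°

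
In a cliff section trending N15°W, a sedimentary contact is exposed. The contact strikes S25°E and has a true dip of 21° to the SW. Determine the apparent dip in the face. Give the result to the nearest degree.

The strike is S25°E and the section trends N15°W; the acute angle between them is β = 10°.
tan(apparent dip) = tan 21° · sin 10° = 0.0667
apparent dip = arctan 0.0667 = 3.81°

4°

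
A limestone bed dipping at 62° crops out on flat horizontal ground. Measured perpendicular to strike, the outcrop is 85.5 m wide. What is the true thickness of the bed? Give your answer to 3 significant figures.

75.5 m

True thickness t = w · sin(dip) = 85.5 × sin 62°
t = 85.5 × 0.8829 = 75.492 m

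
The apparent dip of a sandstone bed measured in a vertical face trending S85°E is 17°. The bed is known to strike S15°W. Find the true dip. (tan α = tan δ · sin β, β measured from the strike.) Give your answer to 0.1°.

β = acute angle between strike S15°W and section S85°E = 80°.
tan(true dip) = tan 17° / sin 80° = 0.3104
δ = arctan(0.3104) = 17.25°

17.2°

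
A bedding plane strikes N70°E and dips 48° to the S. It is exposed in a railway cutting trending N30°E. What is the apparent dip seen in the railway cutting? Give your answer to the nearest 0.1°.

35.5°

The strike is N70°E and the section trends N30°E; the acute angle between them is β = 40°.
tan(apparent dip) = tan 48° · sin 40° = 0.7139
α = arctan(0.7139) = 35.52°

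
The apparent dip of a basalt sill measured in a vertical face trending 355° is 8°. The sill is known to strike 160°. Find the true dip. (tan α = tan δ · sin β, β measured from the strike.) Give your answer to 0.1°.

28.5°

The section is 15° from the strike.
tan(true dip) = tan 8° / sin 15° = 0.5430
true dip = arctan 0.5430 = 28.50°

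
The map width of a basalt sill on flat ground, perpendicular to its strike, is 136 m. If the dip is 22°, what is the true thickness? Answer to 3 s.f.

True thickness t = w · sin(dip) = 136 × sin 22°
t = 136 × 0.3746 = 50.946 m

50.9 m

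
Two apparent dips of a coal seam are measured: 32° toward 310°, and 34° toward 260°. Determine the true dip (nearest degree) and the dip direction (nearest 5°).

The two traces are lines in the plane: v₁ = (sin 310°·cos 32°, cos 310°·cos 32°, −sin 32°), v₂ = (sin 260°·cos 34°, cos 260°·cos 34°, −sin 34°).
Cross product v₁ × v₂ gives the pole to the plane: n ∝ (-0.381, 0.069, 0.539).
Dip δ = arctan(|n_h|/n_z) = arctan(0.387/0.539) = 35.7°.
Dip direction = azimuth of (n_x, n_y) = atan2(-0.381, 0.069) = 280°.

true dip 36°, dip direction 280°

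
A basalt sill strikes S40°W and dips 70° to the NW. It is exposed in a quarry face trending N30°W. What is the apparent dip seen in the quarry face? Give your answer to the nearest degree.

69°

The strike is S40°W and the section trends N30°W; the acute angle between them is β = 70°.
tan α = tan 70° × sin 70° = 2.7475 × 0.9397 = 2.5818
α = arctan(2.5818) = 68.83°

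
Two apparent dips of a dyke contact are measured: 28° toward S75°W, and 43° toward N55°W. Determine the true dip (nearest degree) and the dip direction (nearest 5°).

true dip 43°, dip direction 310°

Represent each trace as a vector plunging at its apparent dip toward its trend (east-north-up frame): v₁ = (-0.853, -0.229, -0.469), v₂ = (-0.599, 0.419, -0.682).
n = v₁ × v₂ = (-0.353, 0.300, 0.495) (taken with n_z > 0).
Dip δ = arctan(|n_h|/n_z) = arctan(0.463/0.495) = 43.1°.
Dip direction = atan2(-0.353, 0.300) = 310° (azimuth of n's horizontal projection).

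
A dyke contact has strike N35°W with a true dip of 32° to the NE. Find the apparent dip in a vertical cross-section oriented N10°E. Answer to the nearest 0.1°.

23.8°

The section lies 45° from the strike.
tan α = tan 32° × sin 45° = 0.6249 × 0.7071 = 0.4418
α = arctan(0.4418) = 23.84°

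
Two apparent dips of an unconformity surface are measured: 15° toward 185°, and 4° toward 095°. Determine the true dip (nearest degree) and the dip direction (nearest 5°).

true dip 15°, dip direction 170°

Represent each trace as a vector plunging at its apparent dip toward its trend (east-north-up frame): v₁ = (-0.084, -0.962, -0.259), v₂ = (0.994, -0.087, -0.070).
Cross product v₁ × v₂ gives the pole to the plane: n ∝ (0.045, -0.263, 0.964).
tan δ = √(n_x²+n_y²)/n_z = 0.267/0.964, so δ = 15.5°.
Dip direction = atan2(0.045, -0.263) = 170° (azimuth of n's horizontal projection).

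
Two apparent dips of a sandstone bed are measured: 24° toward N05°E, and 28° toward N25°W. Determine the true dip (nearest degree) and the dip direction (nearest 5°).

true dip 28°, dip direction 330°

The two traces are lines in the plane: v₁ = (sin 5°·cos 24°, cos 5°·cos 24°, −sin 24°), v₂ = (sin 335°·cos 28°, cos 335°·cos 28°, −sin 28°).
n = v₁ × v₂ = (-0.102, 0.189, 0.403) (taken with n_z > 0).
True dip = arccos(n_z / |n|) = arccos(0.8826) = 28.0°.
Dip direction = atan2(-0.102, 0.189) = 332° (azimuth of n's horizontal projection).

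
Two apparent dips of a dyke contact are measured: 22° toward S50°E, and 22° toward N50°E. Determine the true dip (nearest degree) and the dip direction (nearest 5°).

true dip 28°, dip direction 090°

The two traces are lines in the plane: v₁ = (sin 130°·cos 22°, cos 130°·cos 22°, −sin 22°), v₂ = (sin 50°·cos 22°, cos 50°·cos 22°, −sin 22°).
n = v₁ × v₂ = (0.447, 0.000, 0.847) (taken with n_z > 0).
True dip = arccos(n_z / |n|) = arccos(0.8845) = 27.8°.
The horizontal component of n points toward azimuth atan2(n_x, n_y) = 90°, the dip direction.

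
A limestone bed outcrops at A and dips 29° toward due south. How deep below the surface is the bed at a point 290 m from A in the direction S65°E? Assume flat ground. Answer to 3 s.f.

The hole lies 65° from the dip direction, so the down-dip offset is 290 × cos 65° = 122.56 m.
Depth = down-dip offset × tan(dip) = 122.56 × tan 29° = 122.56 × 0.5543
Depth = 67.94 m

67.9 m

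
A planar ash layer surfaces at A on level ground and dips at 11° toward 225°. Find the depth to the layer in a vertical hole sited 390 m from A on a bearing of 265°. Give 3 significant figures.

58.1 m

The hole lies 40° from the dip direction, so the down-dip offset is 390 × cos 40° = 298.76 m.
Depth = down-dip offset × tan(dip) = 298.76 × tan 11° = 298.76 × 0.1944
Depth = 58.07 m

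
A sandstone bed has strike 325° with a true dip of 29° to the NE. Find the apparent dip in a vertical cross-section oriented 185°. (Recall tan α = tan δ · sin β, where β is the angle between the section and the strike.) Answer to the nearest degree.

20°

Angle between strike (325°) and section (185°): β = 40°.
tan(apparent dip) = tan 29° · sin 40° = 0.3563
α = arctan(0.3563) = 19.61°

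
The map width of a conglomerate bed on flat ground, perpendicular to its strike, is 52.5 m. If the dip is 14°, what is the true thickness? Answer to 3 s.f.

True thickness t = w · sin(dip) = 52.5 × sin 14°
t = 52.5 × 0.2419 = 12.701 m

12.7 m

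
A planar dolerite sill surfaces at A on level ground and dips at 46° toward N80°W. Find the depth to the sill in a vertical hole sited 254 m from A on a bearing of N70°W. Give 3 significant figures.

The hole lies 10° from the dip direction, so the down-dip offset is 254 × cos 10° = 250.14 m.
Depth = down-dip offset × tan(dip) = 250.14 × tan 46° = 250.14 × 1.0355
Depth = 259.03 m

259 m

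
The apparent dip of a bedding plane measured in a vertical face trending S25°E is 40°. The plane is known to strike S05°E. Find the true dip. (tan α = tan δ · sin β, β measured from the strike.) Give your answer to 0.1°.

The section is 20° from the strike.
tan(true dip) = tan 40° / sin 20° = 2.4534
true dip = arctan 2.4534 = 67.82°

67.8°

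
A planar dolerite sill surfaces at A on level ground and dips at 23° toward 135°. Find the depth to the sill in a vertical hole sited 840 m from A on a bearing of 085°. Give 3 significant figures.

The hole lies 50° from the dip direction, so the down-dip offset is 840 × cos 50° = 539.94 m.
Depth = down-dip offset × tan(dip) = 539.94 × tan 23° = 539.94 × 0.4245
Depth = 229.19 m

229 m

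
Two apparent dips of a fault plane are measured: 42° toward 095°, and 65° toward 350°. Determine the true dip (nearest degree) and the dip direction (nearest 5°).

Each apparent-dip line lies in the plane. As unit vectors (x east, y north, z up), v₁ plunges 42°→095° and v₂ plunges 65°→350°.
The plane normal is n = v₁ × v₂ ∝ (0.337, 0.720, 0.303).
True dip = arccos(n_z / |n|) = arccos(0.3565) = 69.1°.
The horizontal component of n points toward azimuth atan2(n_x, n_y) = 25°, the dip direction.

true dip 69°, dip direction 025°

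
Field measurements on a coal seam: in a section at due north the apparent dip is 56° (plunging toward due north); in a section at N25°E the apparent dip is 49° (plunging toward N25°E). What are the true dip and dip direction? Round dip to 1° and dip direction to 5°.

true dip 57°, dip direction 345°

Each apparent-dip line lies in the plane. As unit vectors (x east, y north, z up), v₁ plunges 56°→due north and v₂ plunges 49°→N25°E.
The plane normal is n = v₁ × v₂ ∝ (-0.071, 0.230, 0.155).
True dip = arccos(n_z / |n|) = arccos(0.5418) = 57.2°.
The horizontal component of n points toward azimuth atan2(n_x, n_y) = 343°, the dip direction.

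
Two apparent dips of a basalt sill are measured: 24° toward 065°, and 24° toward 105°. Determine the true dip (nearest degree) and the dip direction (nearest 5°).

true dip 25°, dip direction 085°

Represent each trace as a vector plunging at its apparent dip toward its trend (east-north-up frame): v₁ = (0.828, 0.386, -0.407), v₂ = (0.882, -0.236, -0.407).
n = v₁ × v₂ = (0.253, 0.022, 0.536) (taken with n_z > 0).
Dip δ = arctan(|n_h|/n_z) = arctan(0.254/0.536) = 25.4°.
Dip direction = azimuth of (n_x, n_y) = atan2(0.253, 0.022) = 85°.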